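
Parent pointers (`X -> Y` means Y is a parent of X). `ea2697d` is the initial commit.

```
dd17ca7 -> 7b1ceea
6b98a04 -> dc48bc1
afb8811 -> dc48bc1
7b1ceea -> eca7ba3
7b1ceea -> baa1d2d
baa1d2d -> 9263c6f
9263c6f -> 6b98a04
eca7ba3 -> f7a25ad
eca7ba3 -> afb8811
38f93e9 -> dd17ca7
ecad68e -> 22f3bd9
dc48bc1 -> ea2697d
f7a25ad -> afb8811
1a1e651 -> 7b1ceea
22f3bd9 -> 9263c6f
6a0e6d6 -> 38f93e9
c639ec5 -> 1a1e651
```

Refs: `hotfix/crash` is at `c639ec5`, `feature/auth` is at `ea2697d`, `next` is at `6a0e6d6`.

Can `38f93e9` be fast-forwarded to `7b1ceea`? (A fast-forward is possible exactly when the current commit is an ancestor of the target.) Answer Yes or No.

A fast-forward from 38f93e9 to 7b1ceea is possible iff 38f93e9 is an ancestor of 7b1ceea.
Ancestors of 7b1ceea: {6b98a04, 7b1ceea, 9263c6f, afb8811, baa1d2d, dc48bc1, ea2697d, eca7ba3, f7a25ad}.
38f93e9 is not among them, so fast-forward is not possible.

No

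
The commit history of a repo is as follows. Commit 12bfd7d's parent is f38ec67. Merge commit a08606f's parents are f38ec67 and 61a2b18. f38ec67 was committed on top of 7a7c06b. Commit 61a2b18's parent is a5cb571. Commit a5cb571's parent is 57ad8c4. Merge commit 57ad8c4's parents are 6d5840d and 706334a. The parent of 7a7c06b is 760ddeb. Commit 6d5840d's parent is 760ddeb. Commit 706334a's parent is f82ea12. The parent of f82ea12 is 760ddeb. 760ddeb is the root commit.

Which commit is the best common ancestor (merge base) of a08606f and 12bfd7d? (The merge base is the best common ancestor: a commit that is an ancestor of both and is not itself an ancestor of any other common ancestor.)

f38ec67

Ancestors of a08606f: {57ad8c4, 61a2b18, 6d5840d, 706334a, 760ddeb, 7a7c06b, a08606f, a5cb571, f38ec67, f82ea12}.
Ancestors of 12bfd7d: {12bfd7d, 760ddeb, 7a7c06b, f38ec67}.
Common ancestors: {760ddeb, 7a7c06b, f38ec67}.
Among these, f38ec67 is not an ancestor of any other common ancestor — it is the merge base.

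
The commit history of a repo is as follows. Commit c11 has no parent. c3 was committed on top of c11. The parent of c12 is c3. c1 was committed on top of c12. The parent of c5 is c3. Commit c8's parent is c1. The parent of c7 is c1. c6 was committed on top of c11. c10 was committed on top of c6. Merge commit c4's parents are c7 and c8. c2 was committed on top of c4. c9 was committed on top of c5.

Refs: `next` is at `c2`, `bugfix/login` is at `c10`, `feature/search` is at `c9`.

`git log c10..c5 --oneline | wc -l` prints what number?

2

Reachable from c5: {c11, c3, c5}.
Reachable from c10: {c10, c11, c6}.
In c5's history but not c10's: {c3, c5} — 2 commits.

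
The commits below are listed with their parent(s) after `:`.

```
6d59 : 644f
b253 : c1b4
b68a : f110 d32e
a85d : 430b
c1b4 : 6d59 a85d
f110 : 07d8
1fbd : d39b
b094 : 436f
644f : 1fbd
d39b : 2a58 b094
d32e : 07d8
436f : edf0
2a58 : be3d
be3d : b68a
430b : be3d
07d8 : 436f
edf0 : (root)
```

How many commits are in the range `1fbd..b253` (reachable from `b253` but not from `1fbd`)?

Reachable from b253: {07d8, 1fbd, 2a58, 430b, 436f, 644f, 6d59, a85d, b094, b253, b68a, be3d, c1b4, d32e, d39b, edf0, f110}.
Reachable from 1fbd: {07d8, 1fbd, 2a58, 436f, b094, b68a, be3d, d32e, d39b, edf0, f110}.
In b253's history but not 1fbd's: {430b, 644f, 6d59, a85d, b253, c1b4} — 6 commits.

6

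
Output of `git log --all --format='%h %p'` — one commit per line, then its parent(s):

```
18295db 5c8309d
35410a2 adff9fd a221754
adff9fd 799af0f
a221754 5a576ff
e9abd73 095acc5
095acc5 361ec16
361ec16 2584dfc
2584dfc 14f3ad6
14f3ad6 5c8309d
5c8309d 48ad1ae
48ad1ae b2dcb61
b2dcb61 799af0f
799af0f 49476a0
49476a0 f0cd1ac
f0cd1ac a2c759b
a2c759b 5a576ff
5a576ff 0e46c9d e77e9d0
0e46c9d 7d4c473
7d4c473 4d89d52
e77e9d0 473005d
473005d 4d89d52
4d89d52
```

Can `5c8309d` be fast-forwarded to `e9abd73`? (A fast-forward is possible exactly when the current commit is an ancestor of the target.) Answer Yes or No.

A fast-forward from 5c8309d to e9abd73 is possible iff 5c8309d is an ancestor of e9abd73.
Ancestors of e9abd73: {095acc5, 0e46c9d, 14f3ad6, 2584dfc, 361ec16, 473005d, 48ad1ae, 49476a0, 4d89d52, 5a576ff, 5c8309d, 799af0f, 7d4c473, a2c759b, b2dcb61, e77e9d0, e9abd73, f0cd1ac}.
5c8309d is among them, so fast-forward is possible.

Yes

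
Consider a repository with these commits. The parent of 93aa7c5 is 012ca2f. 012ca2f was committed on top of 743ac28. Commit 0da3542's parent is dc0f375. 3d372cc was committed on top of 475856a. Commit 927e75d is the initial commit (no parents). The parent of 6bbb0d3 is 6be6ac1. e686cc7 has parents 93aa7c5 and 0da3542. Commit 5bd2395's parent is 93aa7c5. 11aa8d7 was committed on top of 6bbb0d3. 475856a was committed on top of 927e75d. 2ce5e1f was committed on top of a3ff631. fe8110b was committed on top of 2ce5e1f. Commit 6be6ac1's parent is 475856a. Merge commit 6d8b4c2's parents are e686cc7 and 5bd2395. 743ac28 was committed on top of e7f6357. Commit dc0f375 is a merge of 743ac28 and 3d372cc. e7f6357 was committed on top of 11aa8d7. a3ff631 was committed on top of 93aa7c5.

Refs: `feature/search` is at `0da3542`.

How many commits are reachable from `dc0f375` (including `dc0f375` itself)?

9

Walking parent pointers from dc0f375: reachable set = {11aa8d7, 3d372cc, 475856a, 6bbb0d3, 6be6ac1, 743ac28, 927e75d, dc0f375, e7f6357}.
That is 9 commits.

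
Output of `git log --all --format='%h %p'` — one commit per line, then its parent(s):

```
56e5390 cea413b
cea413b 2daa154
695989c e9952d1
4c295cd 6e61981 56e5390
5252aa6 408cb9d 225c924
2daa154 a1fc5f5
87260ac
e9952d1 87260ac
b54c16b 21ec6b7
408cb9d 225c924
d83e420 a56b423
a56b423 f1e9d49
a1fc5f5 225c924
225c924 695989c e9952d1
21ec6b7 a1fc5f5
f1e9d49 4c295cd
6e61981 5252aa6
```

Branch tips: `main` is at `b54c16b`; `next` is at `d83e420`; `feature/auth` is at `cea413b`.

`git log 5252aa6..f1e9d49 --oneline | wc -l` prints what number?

7

Reachable from f1e9d49: {225c924, 2daa154, 408cb9d, 4c295cd, 5252aa6, 56e5390, 695989c, 6e61981, 87260ac, a1fc5f5, cea413b, e9952d1, f1e9d49}.
Reachable from 5252aa6: {225c924, 408cb9d, 5252aa6, 695989c, 87260ac, e9952d1}.
In f1e9d49's history but not 5252aa6's: {2daa154, 4c295cd, 56e5390, 6e61981, a1fc5f5, cea413b, f1e9d49} — 7 commits.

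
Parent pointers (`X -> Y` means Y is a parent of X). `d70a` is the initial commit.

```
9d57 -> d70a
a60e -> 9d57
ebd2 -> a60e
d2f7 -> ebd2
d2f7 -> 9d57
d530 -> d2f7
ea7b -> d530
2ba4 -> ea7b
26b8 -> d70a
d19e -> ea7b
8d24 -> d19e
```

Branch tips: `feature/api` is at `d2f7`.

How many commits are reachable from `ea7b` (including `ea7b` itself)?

7

Walking parent pointers from ea7b: reachable set = {9d57, a60e, d2f7, d530, d70a, ea7b, ebd2}.
That is 7 commits.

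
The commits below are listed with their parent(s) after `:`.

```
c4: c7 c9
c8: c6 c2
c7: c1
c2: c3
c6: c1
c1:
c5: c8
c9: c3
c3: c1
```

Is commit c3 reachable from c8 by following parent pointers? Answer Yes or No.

Ancestors of c8 (commits reachable by following parents): {c1, c2, c3, c6, c8}.
c3 is in that set, so it is an ancestor of c8.

Yes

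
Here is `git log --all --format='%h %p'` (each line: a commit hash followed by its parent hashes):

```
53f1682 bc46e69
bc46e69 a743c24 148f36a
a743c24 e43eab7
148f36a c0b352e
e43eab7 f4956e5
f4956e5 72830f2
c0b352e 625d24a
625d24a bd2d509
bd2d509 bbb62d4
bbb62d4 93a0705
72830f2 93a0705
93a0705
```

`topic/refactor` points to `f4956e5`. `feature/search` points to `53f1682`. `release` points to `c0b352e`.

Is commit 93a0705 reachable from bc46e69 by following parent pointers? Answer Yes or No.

Ancestors of bc46e69 (commits reachable by following parents): {148f36a, 625d24a, 72830f2, 93a0705, a743c24, bbb62d4, bc46e69, bd2d509, c0b352e, e43eab7, f4956e5}.
93a0705 is in that set, so it is an ancestor of bc46e69.

Yes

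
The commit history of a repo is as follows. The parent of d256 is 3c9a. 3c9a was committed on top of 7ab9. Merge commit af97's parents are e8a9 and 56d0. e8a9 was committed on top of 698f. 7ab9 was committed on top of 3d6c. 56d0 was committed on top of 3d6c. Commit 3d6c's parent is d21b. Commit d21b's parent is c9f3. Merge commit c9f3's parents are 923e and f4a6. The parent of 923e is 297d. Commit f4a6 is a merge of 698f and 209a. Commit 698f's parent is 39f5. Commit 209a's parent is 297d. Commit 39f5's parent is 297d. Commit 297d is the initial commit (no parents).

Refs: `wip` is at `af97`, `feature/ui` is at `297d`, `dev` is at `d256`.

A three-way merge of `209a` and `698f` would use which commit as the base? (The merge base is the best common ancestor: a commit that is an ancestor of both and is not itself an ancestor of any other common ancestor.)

Ancestors of 209a: {209a, 297d}.
Ancestors of 698f: {297d, 39f5, 698f}.
Common ancestors: {297d}.
The only common ancestor is 297d, so it is the merge base.

297d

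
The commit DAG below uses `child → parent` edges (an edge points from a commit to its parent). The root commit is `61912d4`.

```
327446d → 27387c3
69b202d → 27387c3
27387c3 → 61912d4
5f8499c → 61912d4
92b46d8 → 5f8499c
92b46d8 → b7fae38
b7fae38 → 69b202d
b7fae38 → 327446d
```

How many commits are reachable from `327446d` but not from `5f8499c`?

Reachable from 327446d: {27387c3, 327446d, 61912d4}.
Reachable from 5f8499c: {5f8499c, 61912d4}.
In 327446d's history but not 5f8499c's: {27387c3, 327446d} — 2 commits.

2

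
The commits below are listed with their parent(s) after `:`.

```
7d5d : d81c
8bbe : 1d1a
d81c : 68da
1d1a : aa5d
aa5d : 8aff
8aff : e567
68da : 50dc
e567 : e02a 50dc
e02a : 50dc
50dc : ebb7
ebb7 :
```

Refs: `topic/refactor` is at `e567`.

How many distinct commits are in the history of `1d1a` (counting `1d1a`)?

Walking parent pointers from 1d1a: reachable set = {1d1a, 50dc, 8aff, aa5d, e02a, e567, ebb7}.
That is 7 commits.

7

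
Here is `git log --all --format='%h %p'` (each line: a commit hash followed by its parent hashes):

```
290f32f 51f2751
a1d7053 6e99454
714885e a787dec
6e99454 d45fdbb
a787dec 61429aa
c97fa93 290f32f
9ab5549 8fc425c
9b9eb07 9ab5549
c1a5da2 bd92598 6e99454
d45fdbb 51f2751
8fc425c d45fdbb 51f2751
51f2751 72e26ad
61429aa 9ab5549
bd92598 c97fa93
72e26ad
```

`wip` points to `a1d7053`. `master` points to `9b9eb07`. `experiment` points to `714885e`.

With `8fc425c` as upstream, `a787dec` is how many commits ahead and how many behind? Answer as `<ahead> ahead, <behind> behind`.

3 ahead, 0 behind

Reachable from a787dec: {51f2751, 61429aa, 72e26ad, 8fc425c, 9ab5549, a787dec, d45fdbb}.
Reachable from 8fc425c: {51f2751, 72e26ad, 8fc425c, d45fdbb}.
Only in a787dec's history (ahead): {61429aa, 9ab5549, a787dec} — 3.
Only in 8fc425c's history (behind): {} — 0.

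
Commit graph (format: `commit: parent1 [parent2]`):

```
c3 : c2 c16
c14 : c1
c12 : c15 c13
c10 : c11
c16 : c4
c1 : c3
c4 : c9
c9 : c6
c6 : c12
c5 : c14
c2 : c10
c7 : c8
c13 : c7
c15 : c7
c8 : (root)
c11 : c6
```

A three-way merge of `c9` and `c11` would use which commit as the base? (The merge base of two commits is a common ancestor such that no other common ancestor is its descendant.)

Ancestors of c9: {c12, c13, c15, c6, c7, c8, c9}.
Ancestors of c11: {c11, c12, c13, c15, c6, c7, c8}.
Common ancestors: {c12, c13, c15, c6, c7, c8}.
Among these, c6 is not an ancestor of any other common ancestor — it is the merge base.

c6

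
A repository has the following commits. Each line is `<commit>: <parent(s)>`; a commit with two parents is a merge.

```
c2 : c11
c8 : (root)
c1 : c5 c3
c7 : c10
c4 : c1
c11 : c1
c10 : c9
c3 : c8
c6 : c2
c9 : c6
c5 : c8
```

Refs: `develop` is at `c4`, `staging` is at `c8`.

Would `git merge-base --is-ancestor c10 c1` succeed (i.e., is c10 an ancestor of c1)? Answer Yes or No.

No

Ancestors of c1: {c1, c3, c5, c8}.
c10 is not in that set, so it is not an ancestor of c1.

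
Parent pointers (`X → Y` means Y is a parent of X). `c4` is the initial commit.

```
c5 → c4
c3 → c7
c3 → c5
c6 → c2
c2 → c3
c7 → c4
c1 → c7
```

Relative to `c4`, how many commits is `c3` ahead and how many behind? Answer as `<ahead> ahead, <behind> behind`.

3 ahead, 0 behind

Reachable from c3: {c3, c4, c5, c7}.
Reachable from c4: {c4}.
Only in c3's history (ahead): {c3, c5, c7} — 3.
Only in c4's history (behind): {} — 0.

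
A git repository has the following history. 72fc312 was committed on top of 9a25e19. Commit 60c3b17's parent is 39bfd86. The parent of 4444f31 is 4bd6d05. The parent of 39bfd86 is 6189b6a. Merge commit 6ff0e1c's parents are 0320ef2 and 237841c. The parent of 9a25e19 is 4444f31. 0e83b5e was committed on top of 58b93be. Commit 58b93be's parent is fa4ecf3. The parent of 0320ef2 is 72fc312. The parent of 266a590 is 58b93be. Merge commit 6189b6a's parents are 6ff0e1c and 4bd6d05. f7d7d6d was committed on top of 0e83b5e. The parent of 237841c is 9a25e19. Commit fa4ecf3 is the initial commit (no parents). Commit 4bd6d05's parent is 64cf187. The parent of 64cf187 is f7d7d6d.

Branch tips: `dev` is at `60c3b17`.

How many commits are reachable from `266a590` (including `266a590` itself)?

Walking parent pointers from 266a590: reachable set = {266a590, 58b93be, fa4ecf3}.
That is 3 commits.

3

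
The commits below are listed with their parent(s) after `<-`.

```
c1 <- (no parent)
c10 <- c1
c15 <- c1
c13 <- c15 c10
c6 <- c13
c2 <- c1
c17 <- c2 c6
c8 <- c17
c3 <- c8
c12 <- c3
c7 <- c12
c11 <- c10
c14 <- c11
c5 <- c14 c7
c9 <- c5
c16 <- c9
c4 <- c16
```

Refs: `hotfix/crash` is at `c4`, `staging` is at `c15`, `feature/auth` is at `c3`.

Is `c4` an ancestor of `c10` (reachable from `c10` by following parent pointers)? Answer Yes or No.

No

Ancestors of c10: {c1, c10}.
c4 is not in that set, so it is not an ancestor of c10.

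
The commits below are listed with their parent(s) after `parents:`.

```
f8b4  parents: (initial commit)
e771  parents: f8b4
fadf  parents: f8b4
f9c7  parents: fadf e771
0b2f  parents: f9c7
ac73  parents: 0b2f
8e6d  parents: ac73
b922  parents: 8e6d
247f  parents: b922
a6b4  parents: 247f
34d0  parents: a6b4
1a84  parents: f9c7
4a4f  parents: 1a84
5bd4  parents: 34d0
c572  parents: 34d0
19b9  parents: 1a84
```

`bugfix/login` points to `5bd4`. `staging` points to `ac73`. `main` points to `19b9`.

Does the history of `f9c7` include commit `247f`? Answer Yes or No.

Ancestors of f9c7: {e771, f8b4, f9c7, fadf}.
247f is not in that set, so it is not an ancestor of f9c7.

No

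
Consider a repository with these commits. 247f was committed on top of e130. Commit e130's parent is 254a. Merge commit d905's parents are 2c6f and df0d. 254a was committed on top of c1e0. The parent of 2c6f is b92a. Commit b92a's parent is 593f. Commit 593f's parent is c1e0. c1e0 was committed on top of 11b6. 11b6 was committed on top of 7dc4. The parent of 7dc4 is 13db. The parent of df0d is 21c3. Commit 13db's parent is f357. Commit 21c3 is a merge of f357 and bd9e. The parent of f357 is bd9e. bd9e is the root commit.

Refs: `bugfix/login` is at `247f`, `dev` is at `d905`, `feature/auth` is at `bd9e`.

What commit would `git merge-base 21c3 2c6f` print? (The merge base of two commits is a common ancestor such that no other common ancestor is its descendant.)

f357

Ancestors of 21c3: {21c3, bd9e, f357}.
Ancestors of 2c6f: {11b6, 13db, 2c6f, 593f, 7dc4, b92a, bd9e, c1e0, f357}.
Common ancestors: {bd9e, f357}.
Among these, f357 is not an ancestor of any other common ancestor — it is the merge base.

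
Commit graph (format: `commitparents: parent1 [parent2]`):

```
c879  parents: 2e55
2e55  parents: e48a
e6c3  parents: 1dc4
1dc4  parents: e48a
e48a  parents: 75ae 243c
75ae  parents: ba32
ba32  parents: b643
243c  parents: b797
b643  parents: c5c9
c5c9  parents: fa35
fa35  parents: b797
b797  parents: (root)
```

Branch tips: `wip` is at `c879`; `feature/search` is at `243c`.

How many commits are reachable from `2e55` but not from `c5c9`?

6

Reachable from 2e55: {243c, 2e55, 75ae, b643, b797, ba32, c5c9, e48a, fa35}.
Reachable from c5c9: {b797, c5c9, fa35}.
In 2e55's history but not c5c9's: {243c, 2e55, 75ae, b643, ba32, e48a} — 6 commits.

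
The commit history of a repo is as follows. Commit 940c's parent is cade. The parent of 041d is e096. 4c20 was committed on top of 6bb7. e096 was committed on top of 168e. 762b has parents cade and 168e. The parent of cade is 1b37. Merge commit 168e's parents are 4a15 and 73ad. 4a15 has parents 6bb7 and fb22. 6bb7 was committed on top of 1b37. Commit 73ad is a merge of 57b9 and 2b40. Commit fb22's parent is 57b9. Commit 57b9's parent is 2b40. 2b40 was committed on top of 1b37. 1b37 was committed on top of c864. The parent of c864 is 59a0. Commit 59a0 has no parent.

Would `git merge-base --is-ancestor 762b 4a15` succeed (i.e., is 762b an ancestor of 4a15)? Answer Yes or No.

Ancestors of 4a15: {1b37, 2b40, 4a15, 57b9, 59a0, 6bb7, c864, fb22}.
762b is not in that set, so it is not an ancestor of 4a15.

No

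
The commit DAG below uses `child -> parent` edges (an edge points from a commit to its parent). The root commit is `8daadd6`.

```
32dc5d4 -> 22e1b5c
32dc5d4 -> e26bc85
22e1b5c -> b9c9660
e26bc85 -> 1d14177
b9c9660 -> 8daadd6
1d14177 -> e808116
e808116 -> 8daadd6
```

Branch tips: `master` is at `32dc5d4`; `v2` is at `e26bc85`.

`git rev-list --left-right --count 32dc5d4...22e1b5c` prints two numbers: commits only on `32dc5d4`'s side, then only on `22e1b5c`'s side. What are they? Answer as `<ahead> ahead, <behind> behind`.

Reachable from 32dc5d4: {1d14177, 22e1b5c, 32dc5d4, 8daadd6, b9c9660, e26bc85, e808116}.
Reachable from 22e1b5c: {22e1b5c, 8daadd6, b9c9660}.
Only in 32dc5d4's history (ahead): {1d14177, 32dc5d4, e26bc85, e808116} — 4.
Only in 22e1b5c's history (behind): {} — 0.

4 ahead, 0 behind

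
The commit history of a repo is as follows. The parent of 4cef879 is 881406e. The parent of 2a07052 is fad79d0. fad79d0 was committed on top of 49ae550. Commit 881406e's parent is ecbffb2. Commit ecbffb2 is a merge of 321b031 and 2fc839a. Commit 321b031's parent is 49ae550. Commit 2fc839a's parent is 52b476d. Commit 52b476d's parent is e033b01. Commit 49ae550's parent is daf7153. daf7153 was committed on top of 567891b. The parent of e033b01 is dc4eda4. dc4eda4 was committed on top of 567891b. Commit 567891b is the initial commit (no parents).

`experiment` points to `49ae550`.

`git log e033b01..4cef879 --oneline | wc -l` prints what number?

8

Reachable from 4cef879: {2fc839a, 321b031, 49ae550, 4cef879, 52b476d, 567891b, 881406e, daf7153, dc4eda4, e033b01, ecbffb2}.
Reachable from e033b01: {567891b, dc4eda4, e033b01}.
In 4cef879's history but not e033b01's: {2fc839a, 321b031, 49ae550, 4cef879, 52b476d, 881406e, daf7153, ecbffb2} — 8 commits.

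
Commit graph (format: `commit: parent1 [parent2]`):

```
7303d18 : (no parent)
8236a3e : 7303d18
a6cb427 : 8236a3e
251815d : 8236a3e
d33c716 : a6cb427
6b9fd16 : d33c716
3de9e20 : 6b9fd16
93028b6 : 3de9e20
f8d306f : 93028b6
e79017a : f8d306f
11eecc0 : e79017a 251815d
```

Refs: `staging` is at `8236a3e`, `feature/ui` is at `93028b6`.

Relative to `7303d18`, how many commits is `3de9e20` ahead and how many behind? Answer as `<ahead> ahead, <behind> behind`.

Reachable from 3de9e20: {3de9e20, 6b9fd16, 7303d18, 8236a3e, a6cb427, d33c716}.
Reachable from 7303d18: {7303d18}.
Only in 3de9e20's history (ahead): {3de9e20, 6b9fd16, 8236a3e, a6cb427, d33c716} — 5.
Only in 7303d18's history (behind): {} — 0.

5 ahead, 0 behind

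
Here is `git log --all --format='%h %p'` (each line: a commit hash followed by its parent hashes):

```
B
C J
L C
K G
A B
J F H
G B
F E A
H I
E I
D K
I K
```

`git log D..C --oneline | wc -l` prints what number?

7

Reachable from C: {A, B, C, E, F, G, H, I, J, K}.
Reachable from D: {B, D, G, K}.
In C's history but not D's: {A, C, E, F, H, I, J} — 7 commits.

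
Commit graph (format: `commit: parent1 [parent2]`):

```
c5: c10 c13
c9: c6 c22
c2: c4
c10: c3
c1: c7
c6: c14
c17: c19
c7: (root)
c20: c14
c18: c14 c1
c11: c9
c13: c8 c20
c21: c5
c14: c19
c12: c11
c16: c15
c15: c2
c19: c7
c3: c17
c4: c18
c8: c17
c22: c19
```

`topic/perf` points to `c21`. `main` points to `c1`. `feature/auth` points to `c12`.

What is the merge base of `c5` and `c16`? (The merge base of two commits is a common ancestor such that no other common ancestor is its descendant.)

c14

Ancestors of c5: {c10, c13, c14, c17, c19, c20, c3, c5, c7, c8}.
Ancestors of c16: {c1, c14, c15, c16, c18, c19, c2, c4, c7}.
Common ancestors: {c14, c19, c7}.
Among these, c14 is not an ancestor of any other common ancestor — it is the merge base.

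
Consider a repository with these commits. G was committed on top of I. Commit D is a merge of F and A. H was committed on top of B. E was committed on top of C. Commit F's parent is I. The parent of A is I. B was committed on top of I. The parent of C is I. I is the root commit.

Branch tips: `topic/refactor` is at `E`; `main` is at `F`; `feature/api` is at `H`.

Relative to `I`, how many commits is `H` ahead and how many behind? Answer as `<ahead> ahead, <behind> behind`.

2 ahead, 0 behind

Reachable from H: {B, H, I}.
Reachable from I: {I}.
Only in H's history (ahead): {B, H} — 2.
Only in I's history (behind): {} — 0.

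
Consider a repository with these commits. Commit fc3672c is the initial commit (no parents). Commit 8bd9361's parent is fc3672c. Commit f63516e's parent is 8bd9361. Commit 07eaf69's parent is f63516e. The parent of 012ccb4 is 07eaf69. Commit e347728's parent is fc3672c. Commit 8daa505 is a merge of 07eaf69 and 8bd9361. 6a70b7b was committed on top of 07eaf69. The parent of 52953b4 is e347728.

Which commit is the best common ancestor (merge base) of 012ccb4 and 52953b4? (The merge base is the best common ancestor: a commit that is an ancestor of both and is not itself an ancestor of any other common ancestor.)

Ancestors of 012ccb4: {012ccb4, 07eaf69, 8bd9361, f63516e, fc3672c}.
Ancestors of 52953b4: {52953b4, e347728, fc3672c}.
Common ancestors: {fc3672c}.
The only common ancestor is fc3672c, so it is the merge base.

fc3672c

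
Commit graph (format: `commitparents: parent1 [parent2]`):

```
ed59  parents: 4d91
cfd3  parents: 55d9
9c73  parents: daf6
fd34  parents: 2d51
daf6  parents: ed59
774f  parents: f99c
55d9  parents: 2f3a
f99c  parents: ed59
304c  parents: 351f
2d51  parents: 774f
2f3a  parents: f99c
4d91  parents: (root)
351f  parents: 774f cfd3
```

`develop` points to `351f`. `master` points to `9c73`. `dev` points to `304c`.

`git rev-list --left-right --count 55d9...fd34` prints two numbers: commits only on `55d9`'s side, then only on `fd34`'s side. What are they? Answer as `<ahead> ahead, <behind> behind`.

2 ahead, 3 behind

Reachable from 55d9: {2f3a, 4d91, 55d9, ed59, f99c}.
Reachable from fd34: {2d51, 4d91, 774f, ed59, f99c, fd34}.
Only in 55d9's history (ahead): {2f3a, 55d9} — 2.
Only in fd34's history (behind): {2d51, 774f, fd34} — 3.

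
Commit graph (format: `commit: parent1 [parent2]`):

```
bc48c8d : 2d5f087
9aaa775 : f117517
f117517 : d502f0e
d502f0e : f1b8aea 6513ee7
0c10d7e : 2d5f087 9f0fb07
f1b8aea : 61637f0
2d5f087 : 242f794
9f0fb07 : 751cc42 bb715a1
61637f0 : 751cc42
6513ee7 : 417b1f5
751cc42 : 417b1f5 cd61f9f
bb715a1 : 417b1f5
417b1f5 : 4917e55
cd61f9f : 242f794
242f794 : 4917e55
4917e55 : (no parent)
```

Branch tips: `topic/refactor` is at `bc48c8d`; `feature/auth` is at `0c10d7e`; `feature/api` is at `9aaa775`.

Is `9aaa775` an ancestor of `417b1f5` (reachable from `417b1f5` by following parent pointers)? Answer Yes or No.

Ancestors of 417b1f5: {417b1f5, 4917e55}.
9aaa775 is not in that set, so it is not an ancestor of 417b1f5.

No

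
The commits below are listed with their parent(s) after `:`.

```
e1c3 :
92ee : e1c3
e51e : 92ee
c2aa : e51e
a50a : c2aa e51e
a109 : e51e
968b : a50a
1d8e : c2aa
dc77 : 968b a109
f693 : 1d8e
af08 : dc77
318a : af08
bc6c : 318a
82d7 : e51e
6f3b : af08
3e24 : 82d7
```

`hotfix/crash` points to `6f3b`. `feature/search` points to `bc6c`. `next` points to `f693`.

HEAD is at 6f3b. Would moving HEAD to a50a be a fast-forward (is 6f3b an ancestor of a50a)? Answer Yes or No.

A fast-forward from 6f3b to a50a is possible iff 6f3b is an ancestor of a50a.
Ancestors of a50a: {92ee, a50a, c2aa, e1c3, e51e}.
6f3b is not among them, so fast-forward is not possible.

No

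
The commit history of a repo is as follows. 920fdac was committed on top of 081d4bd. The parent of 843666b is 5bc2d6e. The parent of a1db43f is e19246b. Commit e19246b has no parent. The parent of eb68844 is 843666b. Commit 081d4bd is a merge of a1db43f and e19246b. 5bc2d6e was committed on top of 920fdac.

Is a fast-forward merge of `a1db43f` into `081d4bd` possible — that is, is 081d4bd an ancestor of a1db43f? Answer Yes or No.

A fast-forward from 081d4bd to a1db43f is possible iff 081d4bd is an ancestor of a1db43f.
Ancestors of a1db43f: {a1db43f, e19246b}.
081d4bd is not among them, so fast-forward is not possible.

No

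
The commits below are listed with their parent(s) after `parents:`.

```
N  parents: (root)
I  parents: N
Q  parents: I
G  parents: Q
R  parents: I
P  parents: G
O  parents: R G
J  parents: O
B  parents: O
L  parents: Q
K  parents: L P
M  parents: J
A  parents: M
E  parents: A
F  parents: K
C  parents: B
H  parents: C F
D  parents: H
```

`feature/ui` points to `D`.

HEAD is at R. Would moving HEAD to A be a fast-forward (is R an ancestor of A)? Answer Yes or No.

Yes

A fast-forward from R to A is possible iff R is an ancestor of A.
Ancestors of A: {A, G, I, J, M, N, O, Q, R}.
R is among them, so fast-forward is possible.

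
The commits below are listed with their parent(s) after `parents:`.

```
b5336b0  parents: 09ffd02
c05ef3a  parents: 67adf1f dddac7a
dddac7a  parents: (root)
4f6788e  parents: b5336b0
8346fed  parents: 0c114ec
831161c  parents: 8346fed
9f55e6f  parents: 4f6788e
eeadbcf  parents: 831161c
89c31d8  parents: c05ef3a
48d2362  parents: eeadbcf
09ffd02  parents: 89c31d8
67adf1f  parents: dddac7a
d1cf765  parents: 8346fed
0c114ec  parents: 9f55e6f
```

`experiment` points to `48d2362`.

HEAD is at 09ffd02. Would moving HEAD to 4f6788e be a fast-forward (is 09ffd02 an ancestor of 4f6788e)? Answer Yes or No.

Yes

A fast-forward from 09ffd02 to 4f6788e is possible iff 09ffd02 is an ancestor of 4f6788e.
Ancestors of 4f6788e: {09ffd02, 4f6788e, 67adf1f, 89c31d8, b5336b0, c05ef3a, dddac7a}.
09ffd02 is among them, so fast-forward is possible.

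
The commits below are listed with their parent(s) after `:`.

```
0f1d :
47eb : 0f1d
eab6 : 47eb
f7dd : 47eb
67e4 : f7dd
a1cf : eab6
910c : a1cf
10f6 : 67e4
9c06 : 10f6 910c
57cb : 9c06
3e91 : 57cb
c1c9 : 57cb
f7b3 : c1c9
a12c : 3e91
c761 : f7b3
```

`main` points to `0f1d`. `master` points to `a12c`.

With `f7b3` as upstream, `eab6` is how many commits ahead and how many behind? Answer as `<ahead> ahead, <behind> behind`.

Reachable from eab6: {0f1d, 47eb, eab6}.
Reachable from f7b3: {0f1d, 10f6, 47eb, 57cb, 67e4, 910c, 9c06, a1cf, c1c9, eab6, f7b3, f7dd}.
Only in eab6's history (ahead): {} — 0.
Only in f7b3's history (behind): {10f6, 57cb, 67e4, 910c, 9c06, a1cf, c1c9, f7b3, f7dd} — 9.

0 ahead, 9 behind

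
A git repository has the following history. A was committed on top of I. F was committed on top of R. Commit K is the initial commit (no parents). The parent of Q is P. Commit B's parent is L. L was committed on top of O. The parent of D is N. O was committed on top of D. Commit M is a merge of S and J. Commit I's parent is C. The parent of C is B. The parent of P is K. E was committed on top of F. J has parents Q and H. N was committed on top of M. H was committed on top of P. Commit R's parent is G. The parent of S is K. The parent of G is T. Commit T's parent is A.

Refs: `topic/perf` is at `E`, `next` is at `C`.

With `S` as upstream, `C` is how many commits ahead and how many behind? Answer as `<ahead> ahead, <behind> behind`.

Reachable from C: {B, C, D, H, J, K, L, M, N, O, P, Q, S}.
Reachable from S: {K, S}.
Only in C's history (ahead): {B, C, D, H, J, L, M, N, O, P, Q} — 11.
Only in S's history (behind): {} — 0.

11 ahead, 0 behind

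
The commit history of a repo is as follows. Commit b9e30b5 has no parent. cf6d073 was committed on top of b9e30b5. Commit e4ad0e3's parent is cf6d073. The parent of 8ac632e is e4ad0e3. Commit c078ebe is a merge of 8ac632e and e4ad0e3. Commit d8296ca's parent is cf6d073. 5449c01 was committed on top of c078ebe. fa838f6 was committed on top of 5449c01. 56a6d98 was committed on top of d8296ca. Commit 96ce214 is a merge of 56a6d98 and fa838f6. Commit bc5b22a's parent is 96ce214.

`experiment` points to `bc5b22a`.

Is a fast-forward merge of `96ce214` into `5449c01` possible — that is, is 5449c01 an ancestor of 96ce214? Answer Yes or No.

A fast-forward from 5449c01 to 96ce214 is possible iff 5449c01 is an ancestor of 96ce214.
Ancestors of 96ce214: {5449c01, 56a6d98, 8ac632e, 96ce214, b9e30b5, c078ebe, cf6d073, d8296ca, e4ad0e3, fa838f6}.
5449c01 is among them, so fast-forward is possible.

Yes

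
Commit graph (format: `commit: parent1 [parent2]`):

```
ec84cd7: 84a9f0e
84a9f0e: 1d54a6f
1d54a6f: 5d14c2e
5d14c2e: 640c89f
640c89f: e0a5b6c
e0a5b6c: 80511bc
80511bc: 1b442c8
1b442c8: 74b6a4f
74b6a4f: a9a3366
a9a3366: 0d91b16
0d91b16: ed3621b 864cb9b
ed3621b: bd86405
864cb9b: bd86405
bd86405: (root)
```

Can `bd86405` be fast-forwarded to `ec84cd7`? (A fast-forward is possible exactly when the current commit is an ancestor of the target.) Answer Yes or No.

A fast-forward from bd86405 to ec84cd7 is possible iff bd86405 is an ancestor of ec84cd7.
Ancestors of ec84cd7: {0d91b16, 1b442c8, 1d54a6f, 5d14c2e, 640c89f, 74b6a4f, 80511bc, 84a9f0e, 864cb9b, a9a3366, bd86405, e0a5b6c, ec84cd7, ed3621b}.
bd86405 is among them, so fast-forward is possible.

Yes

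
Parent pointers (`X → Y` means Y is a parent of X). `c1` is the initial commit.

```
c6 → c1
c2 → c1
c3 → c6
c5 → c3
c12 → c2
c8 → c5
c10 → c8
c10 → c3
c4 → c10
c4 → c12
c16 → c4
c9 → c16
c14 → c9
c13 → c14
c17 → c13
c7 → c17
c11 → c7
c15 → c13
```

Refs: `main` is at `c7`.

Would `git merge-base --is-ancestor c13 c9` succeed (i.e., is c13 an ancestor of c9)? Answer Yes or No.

Ancestors of c9: {c1, c10, c12, c16, c2, c3, c4, c5, c6, c8, c9}.
c13 is not in that set, so it is not an ancestor of c9.

No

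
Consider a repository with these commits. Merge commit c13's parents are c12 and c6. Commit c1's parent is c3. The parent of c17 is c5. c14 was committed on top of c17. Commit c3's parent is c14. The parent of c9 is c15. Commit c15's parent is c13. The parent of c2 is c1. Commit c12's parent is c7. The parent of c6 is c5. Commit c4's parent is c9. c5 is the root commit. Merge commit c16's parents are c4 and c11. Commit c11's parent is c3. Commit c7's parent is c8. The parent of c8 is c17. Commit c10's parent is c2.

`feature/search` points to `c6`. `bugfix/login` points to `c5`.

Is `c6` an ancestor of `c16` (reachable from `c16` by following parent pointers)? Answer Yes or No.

Ancestors of c16 (commits reachable by following parents): {c11, c12, c13, c14, c15, c16, c17, c3, c4, c5, c6, c7, c8, c9}.
c6 is in that set, so it is an ancestor of c16.

Yes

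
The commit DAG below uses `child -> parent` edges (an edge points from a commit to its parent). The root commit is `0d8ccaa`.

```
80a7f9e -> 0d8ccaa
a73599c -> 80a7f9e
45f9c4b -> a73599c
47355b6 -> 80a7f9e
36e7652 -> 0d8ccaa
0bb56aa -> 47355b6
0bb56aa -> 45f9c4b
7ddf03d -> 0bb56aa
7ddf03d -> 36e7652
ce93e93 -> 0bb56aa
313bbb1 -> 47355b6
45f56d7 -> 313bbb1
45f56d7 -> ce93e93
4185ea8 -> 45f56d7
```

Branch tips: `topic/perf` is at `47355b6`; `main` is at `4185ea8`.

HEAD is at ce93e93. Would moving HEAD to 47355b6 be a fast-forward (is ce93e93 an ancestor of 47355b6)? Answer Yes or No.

A fast-forward from ce93e93 to 47355b6 is possible iff ce93e93 is an ancestor of 47355b6.
Ancestors of 47355b6: {0d8ccaa, 47355b6, 80a7f9e}.
ce93e93 is not among them, so fast-forward is not possible.

No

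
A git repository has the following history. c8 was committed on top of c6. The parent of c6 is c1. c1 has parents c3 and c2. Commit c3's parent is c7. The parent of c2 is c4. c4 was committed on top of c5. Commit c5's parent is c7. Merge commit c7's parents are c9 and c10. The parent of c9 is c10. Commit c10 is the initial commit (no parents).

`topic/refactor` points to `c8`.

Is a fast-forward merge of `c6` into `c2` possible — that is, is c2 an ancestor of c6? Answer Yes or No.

Yes

A fast-forward from c2 to c6 is possible iff c2 is an ancestor of c6.
Ancestors of c6: {c1, c10, c2, c3, c4, c5, c6, c7, c9}.
c2 is among them, so fast-forward is possible.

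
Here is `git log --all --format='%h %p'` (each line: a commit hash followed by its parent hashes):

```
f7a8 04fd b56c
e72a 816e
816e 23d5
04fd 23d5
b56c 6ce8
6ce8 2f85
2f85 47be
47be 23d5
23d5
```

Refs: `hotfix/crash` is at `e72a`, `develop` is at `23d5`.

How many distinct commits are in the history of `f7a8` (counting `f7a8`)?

7

Walking parent pointers from f7a8: reachable set = {04fd, 23d5, 2f85, 47be, 6ce8, b56c, f7a8}.
That is 7 commits.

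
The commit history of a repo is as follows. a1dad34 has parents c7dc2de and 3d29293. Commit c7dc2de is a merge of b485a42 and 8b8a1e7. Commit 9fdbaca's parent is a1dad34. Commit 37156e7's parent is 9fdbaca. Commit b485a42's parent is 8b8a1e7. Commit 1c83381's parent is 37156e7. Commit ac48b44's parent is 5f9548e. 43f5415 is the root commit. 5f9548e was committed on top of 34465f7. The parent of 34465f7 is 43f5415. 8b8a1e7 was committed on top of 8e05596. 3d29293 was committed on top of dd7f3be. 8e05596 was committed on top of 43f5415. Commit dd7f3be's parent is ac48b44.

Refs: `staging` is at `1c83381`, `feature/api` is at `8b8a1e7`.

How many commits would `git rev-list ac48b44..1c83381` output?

Reachable from 1c83381: {1c83381, 34465f7, 37156e7, 3d29293, 43f5415, 5f9548e, 8b8a1e7, 8e05596, 9fdbaca, a1dad34, ac48b44, b485a42, c7dc2de, dd7f3be}.
Reachable from ac48b44: {34465f7, 43f5415, 5f9548e, ac48b44}.
In 1c83381's history but not ac48b44's: {1c83381, 37156e7, 3d29293, 8b8a1e7, 8e05596, 9fdbaca, a1dad34, b485a42, c7dc2de, dd7f3be} — 10 commits.

10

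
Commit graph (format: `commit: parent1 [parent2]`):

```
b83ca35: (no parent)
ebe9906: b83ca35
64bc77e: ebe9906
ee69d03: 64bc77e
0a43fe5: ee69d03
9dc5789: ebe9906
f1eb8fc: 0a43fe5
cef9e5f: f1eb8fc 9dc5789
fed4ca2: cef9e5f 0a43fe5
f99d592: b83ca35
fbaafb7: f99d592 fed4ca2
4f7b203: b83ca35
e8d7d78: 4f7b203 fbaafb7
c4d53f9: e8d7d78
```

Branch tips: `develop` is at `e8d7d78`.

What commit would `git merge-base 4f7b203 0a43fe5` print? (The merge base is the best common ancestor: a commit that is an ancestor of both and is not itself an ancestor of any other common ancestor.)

Ancestors of 4f7b203: {4f7b203, b83ca35}.
Ancestors of 0a43fe5: {0a43fe5, 64bc77e, b83ca35, ebe9906, ee69d03}.
Common ancestors: {b83ca35}.
The only common ancestor is b83ca35, so it is the merge base.

b83ca35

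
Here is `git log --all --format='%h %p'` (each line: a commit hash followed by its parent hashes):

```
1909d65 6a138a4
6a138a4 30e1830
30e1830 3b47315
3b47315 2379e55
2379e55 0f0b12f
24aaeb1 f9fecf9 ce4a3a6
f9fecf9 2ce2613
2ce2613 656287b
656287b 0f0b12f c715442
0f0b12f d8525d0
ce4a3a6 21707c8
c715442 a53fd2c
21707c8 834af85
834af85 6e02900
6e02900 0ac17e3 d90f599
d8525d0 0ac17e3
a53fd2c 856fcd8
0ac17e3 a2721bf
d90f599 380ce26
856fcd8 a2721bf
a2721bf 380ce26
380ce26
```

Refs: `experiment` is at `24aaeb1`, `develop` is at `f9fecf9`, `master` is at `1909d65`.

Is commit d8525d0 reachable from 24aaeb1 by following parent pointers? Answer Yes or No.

Yes

Ancestors of 24aaeb1 (commits reachable by following parents): {0ac17e3, 0f0b12f, 21707c8, 24aaeb1, 2ce2613, 380ce26, 656287b, 6e02900, 834af85, 856fcd8, a2721bf, a53fd2c, c715442, ce4a3a6, d8525d0, d90f599, f9fecf9}.
d8525d0 is in that set, so it is an ancestor of 24aaeb1.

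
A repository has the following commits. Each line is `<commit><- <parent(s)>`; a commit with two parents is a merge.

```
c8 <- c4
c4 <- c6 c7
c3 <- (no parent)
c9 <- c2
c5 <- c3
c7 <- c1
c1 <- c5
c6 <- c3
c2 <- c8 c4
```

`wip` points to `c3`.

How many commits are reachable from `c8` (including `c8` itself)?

Walking parent pointers from c8: reachable set = {c1, c3, c4, c5, c6, c7, c8}.
That is 7 commits.

7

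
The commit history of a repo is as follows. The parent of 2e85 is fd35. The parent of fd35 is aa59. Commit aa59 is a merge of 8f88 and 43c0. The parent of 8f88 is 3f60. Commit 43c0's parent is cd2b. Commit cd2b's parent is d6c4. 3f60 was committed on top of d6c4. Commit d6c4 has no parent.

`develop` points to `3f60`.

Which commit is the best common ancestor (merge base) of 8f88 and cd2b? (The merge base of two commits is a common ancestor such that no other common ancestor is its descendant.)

Ancestors of 8f88: {3f60, 8f88, d6c4}.
Ancestors of cd2b: {cd2b, d6c4}.
Common ancestors: {d6c4}.
The only common ancestor is d6c4, so it is the merge base.

d6c4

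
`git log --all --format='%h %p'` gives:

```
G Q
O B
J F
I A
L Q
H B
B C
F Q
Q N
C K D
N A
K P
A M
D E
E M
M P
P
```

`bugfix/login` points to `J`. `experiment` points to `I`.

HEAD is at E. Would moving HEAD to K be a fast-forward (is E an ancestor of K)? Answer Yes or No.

A fast-forward from E to K is possible iff E is an ancestor of K.
Ancestors of K: {K, P}.
E is not among them, so fast-forward is not possible.

No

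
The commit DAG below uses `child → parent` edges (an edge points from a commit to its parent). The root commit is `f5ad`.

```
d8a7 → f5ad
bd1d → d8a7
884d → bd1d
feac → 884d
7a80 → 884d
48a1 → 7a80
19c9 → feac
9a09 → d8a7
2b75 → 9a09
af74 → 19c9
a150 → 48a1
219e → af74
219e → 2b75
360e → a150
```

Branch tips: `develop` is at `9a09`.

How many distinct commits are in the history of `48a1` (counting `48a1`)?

Walking parent pointers from 48a1: reachable set = {48a1, 7a80, 884d, bd1d, d8a7, f5ad}.
That is 6 commits.

6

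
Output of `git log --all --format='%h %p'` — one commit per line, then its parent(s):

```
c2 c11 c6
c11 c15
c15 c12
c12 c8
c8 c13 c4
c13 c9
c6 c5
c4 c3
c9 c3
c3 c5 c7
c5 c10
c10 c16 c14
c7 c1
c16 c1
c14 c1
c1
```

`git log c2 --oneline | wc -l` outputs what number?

Walking parent pointers from c2: reachable set = {c1, c10, c11, c12, c13, c14, c15, c16, c2, c3, c4, c5, c6, c7, c8, c9}.
That is 16 commits.

16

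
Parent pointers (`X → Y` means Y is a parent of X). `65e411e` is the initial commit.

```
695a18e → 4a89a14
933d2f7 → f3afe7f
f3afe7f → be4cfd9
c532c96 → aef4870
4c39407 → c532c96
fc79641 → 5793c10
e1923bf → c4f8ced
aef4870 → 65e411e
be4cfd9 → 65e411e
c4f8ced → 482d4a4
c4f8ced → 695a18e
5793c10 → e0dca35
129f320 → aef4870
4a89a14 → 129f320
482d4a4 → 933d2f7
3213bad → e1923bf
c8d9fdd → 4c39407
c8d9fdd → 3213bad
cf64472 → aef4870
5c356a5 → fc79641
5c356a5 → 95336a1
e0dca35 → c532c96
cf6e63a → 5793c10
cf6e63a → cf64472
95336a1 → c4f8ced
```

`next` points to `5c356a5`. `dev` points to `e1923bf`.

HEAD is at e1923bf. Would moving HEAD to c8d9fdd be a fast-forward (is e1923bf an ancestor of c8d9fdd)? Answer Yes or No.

A fast-forward from e1923bf to c8d9fdd is possible iff e1923bf is an ancestor of c8d9fdd.
Ancestors of c8d9fdd: {129f320, 3213bad, 482d4a4, 4a89a14, 4c39407, 65e411e, 695a18e, 933d2f7, aef4870, be4cfd9, c4f8ced, c532c96, c8d9fdd, e1923bf, f3afe7f}.
e1923bf is among them, so fast-forward is possible.

Yes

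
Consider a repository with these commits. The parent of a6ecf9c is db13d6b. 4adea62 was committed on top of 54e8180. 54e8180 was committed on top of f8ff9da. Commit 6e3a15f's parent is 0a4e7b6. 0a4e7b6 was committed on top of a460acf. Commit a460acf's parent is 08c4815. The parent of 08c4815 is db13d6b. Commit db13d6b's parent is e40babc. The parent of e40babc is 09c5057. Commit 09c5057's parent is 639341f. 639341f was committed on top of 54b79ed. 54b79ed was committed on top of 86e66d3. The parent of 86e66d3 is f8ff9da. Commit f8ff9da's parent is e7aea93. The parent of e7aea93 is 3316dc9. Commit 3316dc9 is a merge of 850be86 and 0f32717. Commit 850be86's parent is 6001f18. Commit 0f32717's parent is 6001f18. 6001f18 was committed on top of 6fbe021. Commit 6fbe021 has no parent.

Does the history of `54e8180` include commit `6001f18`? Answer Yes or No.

Ancestors of 54e8180 (commits reachable by following parents): {0f32717, 3316dc9, 54e8180, 6001f18, 6fbe021, 850be86, e7aea93, f8ff9da}.
6001f18 is in that set, so it is an ancestor of 54e8180.

Yes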